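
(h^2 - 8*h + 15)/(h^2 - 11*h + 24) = (h - 5)/(h - 8)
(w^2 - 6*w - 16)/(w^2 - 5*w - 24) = (w + 2)/(w + 3)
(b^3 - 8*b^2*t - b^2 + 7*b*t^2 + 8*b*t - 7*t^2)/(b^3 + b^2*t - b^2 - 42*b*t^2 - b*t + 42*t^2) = (-b^2 + 8*b*t - 7*t^2)/(-b^2 - b*t + 42*t^2)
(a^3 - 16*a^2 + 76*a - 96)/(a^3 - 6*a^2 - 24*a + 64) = (a - 6)/(a + 4)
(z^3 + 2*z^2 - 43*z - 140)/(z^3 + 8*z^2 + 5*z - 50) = (z^2 - 3*z - 28)/(z^2 + 3*z - 10)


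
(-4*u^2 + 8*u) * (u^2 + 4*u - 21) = -4*u^4 - 8*u^3 + 116*u^2 - 168*u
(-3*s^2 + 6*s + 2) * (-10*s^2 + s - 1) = 30*s^4 - 63*s^3 - 11*s^2 - 4*s - 2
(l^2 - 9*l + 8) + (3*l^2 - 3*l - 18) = 4*l^2 - 12*l - 10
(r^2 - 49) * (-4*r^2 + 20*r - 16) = -4*r^4 + 20*r^3 + 180*r^2 - 980*r + 784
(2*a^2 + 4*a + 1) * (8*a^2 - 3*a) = 16*a^4 + 26*a^3 - 4*a^2 - 3*a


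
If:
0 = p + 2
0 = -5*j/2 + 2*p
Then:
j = -8/5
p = -2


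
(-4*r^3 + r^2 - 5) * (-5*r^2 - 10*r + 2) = 20*r^5 + 35*r^4 - 18*r^3 + 27*r^2 + 50*r - 10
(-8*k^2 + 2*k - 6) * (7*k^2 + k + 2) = -56*k^4 + 6*k^3 - 56*k^2 - 2*k - 12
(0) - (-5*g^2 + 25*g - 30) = 5*g^2 - 25*g + 30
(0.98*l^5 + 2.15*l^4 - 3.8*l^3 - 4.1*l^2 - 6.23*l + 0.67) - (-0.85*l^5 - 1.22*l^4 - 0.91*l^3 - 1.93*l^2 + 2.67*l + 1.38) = 1.83*l^5 + 3.37*l^4 - 2.89*l^3 - 2.17*l^2 - 8.9*l - 0.71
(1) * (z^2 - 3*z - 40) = z^2 - 3*z - 40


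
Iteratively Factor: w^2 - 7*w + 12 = (w - 4)*(w - 3)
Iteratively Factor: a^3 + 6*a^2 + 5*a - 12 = (a - 1)*(a^2 + 7*a + 12) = (a - 1)*(a + 3)*(a + 4)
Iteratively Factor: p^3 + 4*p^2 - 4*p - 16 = (p - 2)*(p^2 + 6*p + 8) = (p - 2)*(p + 4)*(p + 2)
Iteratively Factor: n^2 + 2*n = (n)*(n + 2)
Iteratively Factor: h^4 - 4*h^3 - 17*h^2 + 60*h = (h - 5)*(h^3 + h^2 - 12*h) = (h - 5)*(h - 3)*(h^2 + 4*h) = (h - 5)*(h - 3)*(h + 4)*(h)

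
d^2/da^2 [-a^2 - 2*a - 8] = -2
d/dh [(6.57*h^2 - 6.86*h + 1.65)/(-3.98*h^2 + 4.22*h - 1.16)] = (0.422600000000003*h^2 - 2.1084*h + 0.994600000000001)/(15.8404*h^4 - 33.5912*h^3 + 27.042*h^2 - 9.7904*h + 1.3456)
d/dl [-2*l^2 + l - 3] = 1 - 4*l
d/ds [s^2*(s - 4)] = s*(3*s - 8)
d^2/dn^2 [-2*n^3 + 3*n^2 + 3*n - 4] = 6 - 12*n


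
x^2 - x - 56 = (x - 8)*(x + 7)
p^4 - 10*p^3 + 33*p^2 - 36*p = p*(p - 4)*(p - 3)^2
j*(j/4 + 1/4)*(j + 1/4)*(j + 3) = j^4/4 + 17*j^3/16 + j^2 + 3*j/16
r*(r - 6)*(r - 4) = r^3 - 10*r^2 + 24*r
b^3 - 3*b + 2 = (b - 1)^2*(b + 2)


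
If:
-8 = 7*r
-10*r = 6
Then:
No Solution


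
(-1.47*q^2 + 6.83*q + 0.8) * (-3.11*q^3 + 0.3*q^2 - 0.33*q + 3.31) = 4.5717*q^5 - 21.6823*q^4 + 0.0461*q^3 - 6.8796*q^2 + 22.3433*q + 2.648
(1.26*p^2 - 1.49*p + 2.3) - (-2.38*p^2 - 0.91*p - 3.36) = 3.64*p^2 - 0.58*p + 5.66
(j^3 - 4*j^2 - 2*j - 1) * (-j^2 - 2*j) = -j^5 + 2*j^4 + 10*j^3 + 5*j^2 + 2*j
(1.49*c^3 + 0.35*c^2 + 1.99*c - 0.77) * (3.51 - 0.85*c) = -1.2665*c^4 + 4.9324*c^3 - 0.463*c^2 + 7.6394*c - 2.7027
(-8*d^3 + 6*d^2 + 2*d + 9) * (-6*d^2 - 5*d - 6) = 48*d^5 + 4*d^4 + 6*d^3 - 100*d^2 - 57*d - 54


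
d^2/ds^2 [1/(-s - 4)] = -2/(s + 4)^3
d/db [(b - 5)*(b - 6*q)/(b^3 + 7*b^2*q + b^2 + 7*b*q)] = (b*(2*b - 6*q - 5)*(b^2 + 7*b*q + b + 7*q) - (b - 5)*(b - 6*q)*(3*b^2 + 14*b*q + 2*b + 7*q))/(b^2*(b^2 + 7*b*q + b + 7*q)^2)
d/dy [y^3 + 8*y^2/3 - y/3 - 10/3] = 3*y^2 + 16*y/3 - 1/3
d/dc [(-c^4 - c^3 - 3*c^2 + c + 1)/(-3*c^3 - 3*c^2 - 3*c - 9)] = (c^6 + 2*c^5 + c^4 + 16*c^3 + 16*c^2 + 20*c - 2)/(3*(c^6 + 2*c^5 + 3*c^4 + 8*c^3 + 7*c^2 + 6*c + 9))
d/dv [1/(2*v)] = -1/(2*v^2)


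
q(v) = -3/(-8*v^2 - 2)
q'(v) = -48*v/(-8*v^2 - 2)^2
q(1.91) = 0.10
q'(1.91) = -0.09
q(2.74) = 0.05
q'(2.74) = -0.03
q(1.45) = 0.16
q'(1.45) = -0.20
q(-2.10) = 0.08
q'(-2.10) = 0.07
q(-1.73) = 0.12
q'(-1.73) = 0.12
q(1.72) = 0.12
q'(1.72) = -0.13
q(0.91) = 0.35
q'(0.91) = -0.59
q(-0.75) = 0.46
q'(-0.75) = 0.85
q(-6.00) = 0.01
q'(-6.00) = 0.00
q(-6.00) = 0.01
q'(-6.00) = 0.00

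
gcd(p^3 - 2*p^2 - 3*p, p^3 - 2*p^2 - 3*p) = p^3 - 2*p^2 - 3*p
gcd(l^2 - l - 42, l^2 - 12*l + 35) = l - 7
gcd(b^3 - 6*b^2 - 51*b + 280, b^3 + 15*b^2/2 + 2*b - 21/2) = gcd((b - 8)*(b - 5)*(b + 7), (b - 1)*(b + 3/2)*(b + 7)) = b + 7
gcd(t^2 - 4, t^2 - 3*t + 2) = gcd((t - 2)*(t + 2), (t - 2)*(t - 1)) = t - 2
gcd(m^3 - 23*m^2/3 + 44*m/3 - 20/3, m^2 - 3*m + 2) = m - 2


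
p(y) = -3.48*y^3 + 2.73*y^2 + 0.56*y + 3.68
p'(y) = -10.44*y^2 + 5.46*y + 0.56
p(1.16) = 2.57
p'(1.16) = -7.15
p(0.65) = 4.24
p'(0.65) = -0.30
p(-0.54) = 4.72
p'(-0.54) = -5.43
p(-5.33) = 605.19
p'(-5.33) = -325.13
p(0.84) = 4.01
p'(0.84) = -2.22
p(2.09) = -14.99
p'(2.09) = -33.63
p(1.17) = 2.50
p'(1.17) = -7.34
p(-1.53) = 21.68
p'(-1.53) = -32.23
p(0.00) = 3.68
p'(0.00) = 0.56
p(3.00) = -64.03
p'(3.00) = -77.02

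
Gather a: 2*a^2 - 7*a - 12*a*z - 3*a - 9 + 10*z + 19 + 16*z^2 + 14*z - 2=2*a^2 + a*(-12*z - 10) + 16*z^2 + 24*z + 8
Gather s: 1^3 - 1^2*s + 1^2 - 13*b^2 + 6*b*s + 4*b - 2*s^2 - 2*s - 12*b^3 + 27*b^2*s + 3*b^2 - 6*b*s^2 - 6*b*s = -12*b^3 - 10*b^2 + 4*b + s^2*(-6*b - 2) + s*(27*b^2 - 3) + 2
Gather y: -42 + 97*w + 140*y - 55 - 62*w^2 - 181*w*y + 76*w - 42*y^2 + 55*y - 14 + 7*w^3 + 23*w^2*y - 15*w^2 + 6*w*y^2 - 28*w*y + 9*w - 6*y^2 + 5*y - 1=7*w^3 - 77*w^2 + 182*w + y^2*(6*w - 48) + y*(23*w^2 - 209*w + 200) - 112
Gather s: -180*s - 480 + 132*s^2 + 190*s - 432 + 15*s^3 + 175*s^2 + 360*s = 15*s^3 + 307*s^2 + 370*s - 912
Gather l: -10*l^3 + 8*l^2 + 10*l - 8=-10*l^3 + 8*l^2 + 10*l - 8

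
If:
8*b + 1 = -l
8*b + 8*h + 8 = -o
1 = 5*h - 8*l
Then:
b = 5*o/472 - 2/59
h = -8*o/59 - 57/59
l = -5*o/59 - 43/59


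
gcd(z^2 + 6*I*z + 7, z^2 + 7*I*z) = z + 7*I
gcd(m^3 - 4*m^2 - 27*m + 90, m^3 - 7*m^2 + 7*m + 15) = m - 3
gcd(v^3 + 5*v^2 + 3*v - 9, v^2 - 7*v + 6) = v - 1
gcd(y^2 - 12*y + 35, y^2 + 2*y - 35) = y - 5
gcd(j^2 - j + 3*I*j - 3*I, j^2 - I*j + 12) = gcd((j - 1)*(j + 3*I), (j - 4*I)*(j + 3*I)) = j + 3*I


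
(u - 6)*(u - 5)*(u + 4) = u^3 - 7*u^2 - 14*u + 120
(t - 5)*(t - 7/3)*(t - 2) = t^3 - 28*t^2/3 + 79*t/3 - 70/3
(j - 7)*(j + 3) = j^2 - 4*j - 21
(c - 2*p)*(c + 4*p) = c^2 + 2*c*p - 8*p^2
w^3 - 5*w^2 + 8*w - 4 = (w - 2)^2*(w - 1)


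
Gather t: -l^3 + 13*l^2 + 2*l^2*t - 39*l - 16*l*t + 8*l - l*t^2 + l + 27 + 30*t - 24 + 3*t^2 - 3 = -l^3 + 13*l^2 - 30*l + t^2*(3 - l) + t*(2*l^2 - 16*l + 30)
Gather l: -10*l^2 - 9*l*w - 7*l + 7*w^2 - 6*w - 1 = -10*l^2 + l*(-9*w - 7) + 7*w^2 - 6*w - 1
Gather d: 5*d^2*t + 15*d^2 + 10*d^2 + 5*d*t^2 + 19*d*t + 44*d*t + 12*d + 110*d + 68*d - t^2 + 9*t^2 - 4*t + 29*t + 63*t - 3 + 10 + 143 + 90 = d^2*(5*t + 25) + d*(5*t^2 + 63*t + 190) + 8*t^2 + 88*t + 240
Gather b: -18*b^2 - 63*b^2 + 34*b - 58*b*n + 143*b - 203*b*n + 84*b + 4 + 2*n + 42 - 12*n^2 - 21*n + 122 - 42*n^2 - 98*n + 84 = -81*b^2 + b*(261 - 261*n) - 54*n^2 - 117*n + 252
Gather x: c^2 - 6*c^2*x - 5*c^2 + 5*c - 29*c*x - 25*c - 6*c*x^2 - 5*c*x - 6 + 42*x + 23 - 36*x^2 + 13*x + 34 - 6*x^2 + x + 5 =-4*c^2 - 20*c + x^2*(-6*c - 42) + x*(-6*c^2 - 34*c + 56) + 56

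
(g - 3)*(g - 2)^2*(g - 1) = g^4 - 8*g^3 + 23*g^2 - 28*g + 12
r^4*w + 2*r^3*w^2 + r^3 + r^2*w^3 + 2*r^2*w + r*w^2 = r*(r + w)^2*(r*w + 1)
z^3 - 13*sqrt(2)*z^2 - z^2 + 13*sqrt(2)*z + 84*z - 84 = (z - 1)*(z - 7*sqrt(2))*(z - 6*sqrt(2))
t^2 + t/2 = t*(t + 1/2)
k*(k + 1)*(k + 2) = k^3 + 3*k^2 + 2*k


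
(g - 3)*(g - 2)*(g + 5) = g^3 - 19*g + 30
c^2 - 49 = (c - 7)*(c + 7)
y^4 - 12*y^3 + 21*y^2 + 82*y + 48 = (y - 8)*(y - 6)*(y + 1)^2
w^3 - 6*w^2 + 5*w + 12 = (w - 4)*(w - 3)*(w + 1)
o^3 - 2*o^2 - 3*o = o*(o - 3)*(o + 1)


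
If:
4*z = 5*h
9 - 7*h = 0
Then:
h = 9/7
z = 45/28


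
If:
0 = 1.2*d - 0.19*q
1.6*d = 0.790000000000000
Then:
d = 0.49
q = 3.12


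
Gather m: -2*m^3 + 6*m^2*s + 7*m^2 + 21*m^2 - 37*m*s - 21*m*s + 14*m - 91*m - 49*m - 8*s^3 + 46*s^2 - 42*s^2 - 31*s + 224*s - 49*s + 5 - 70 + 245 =-2*m^3 + m^2*(6*s + 28) + m*(-58*s - 126) - 8*s^3 + 4*s^2 + 144*s + 180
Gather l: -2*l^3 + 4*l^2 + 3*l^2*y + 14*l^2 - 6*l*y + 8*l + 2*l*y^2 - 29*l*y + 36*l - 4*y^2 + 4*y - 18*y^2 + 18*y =-2*l^3 + l^2*(3*y + 18) + l*(2*y^2 - 35*y + 44) - 22*y^2 + 22*y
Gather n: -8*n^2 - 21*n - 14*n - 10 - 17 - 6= -8*n^2 - 35*n - 33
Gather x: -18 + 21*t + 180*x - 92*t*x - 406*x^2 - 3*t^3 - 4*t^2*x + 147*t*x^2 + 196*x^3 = -3*t^3 + 21*t + 196*x^3 + x^2*(147*t - 406) + x*(-4*t^2 - 92*t + 180) - 18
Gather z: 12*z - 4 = 12*z - 4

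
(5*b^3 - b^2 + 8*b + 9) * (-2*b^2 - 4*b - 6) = -10*b^5 - 18*b^4 - 42*b^3 - 44*b^2 - 84*b - 54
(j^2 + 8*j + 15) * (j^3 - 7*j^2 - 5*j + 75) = j^5 + j^4 - 46*j^3 - 70*j^2 + 525*j + 1125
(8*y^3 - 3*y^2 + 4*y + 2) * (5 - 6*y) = -48*y^4 + 58*y^3 - 39*y^2 + 8*y + 10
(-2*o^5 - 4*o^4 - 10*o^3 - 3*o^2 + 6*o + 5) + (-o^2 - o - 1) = -2*o^5 - 4*o^4 - 10*o^3 - 4*o^2 + 5*o + 4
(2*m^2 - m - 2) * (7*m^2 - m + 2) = 14*m^4 - 9*m^3 - 9*m^2 - 4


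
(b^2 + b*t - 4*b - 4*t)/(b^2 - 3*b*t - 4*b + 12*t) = (-b - t)/(-b + 3*t)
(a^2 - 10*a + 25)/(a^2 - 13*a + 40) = (a - 5)/(a - 8)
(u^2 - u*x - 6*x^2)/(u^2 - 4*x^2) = (-u + 3*x)/(-u + 2*x)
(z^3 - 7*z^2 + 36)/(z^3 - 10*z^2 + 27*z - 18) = (z + 2)/(z - 1)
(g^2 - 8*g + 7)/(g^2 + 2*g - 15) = (g^2 - 8*g + 7)/(g^2 + 2*g - 15)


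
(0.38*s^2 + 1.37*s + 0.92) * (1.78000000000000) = 0.6764*s^2 + 2.4386*s + 1.6376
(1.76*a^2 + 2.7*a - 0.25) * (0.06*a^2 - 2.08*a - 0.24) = 0.1056*a^4 - 3.4988*a^3 - 6.0534*a^2 - 0.128*a + 0.06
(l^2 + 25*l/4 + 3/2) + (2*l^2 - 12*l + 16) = 3*l^2 - 23*l/4 + 35/2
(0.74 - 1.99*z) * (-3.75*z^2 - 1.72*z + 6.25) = 7.4625*z^3 + 0.6478*z^2 - 13.7103*z + 4.625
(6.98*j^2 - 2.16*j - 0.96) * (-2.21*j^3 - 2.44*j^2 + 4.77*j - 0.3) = -15.4258*j^5 - 12.2576*j^4 + 40.6866*j^3 - 10.0548*j^2 - 3.9312*j + 0.288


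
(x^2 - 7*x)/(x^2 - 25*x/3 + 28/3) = 3*x/(3*x - 4)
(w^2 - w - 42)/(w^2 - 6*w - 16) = (-w^2 + w + 42)/(-w^2 + 6*w + 16)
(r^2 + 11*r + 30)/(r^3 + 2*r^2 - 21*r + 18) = (r + 5)/(r^2 - 4*r + 3)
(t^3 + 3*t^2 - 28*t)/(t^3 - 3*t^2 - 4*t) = (t + 7)/(t + 1)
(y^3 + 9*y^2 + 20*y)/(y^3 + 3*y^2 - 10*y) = (y + 4)/(y - 2)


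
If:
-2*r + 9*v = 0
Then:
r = 9*v/2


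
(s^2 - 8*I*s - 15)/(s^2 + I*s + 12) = (s - 5*I)/(s + 4*I)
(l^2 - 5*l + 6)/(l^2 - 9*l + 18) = (l - 2)/(l - 6)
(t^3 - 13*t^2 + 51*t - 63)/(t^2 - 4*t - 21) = (t^2 - 6*t + 9)/(t + 3)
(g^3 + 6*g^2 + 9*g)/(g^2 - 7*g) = (g^2 + 6*g + 9)/(g - 7)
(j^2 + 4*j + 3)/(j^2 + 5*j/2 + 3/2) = 2*(j + 3)/(2*j + 3)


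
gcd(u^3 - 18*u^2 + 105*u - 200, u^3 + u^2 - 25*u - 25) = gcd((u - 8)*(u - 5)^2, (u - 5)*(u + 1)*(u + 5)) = u - 5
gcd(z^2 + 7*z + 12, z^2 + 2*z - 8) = z + 4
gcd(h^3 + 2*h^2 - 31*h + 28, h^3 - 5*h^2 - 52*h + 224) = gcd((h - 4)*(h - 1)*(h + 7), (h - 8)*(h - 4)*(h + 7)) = h^2 + 3*h - 28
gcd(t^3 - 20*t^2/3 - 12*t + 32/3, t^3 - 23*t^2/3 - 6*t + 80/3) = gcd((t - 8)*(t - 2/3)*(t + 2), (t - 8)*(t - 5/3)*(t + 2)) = t^2 - 6*t - 16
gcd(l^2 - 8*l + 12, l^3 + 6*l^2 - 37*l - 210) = l - 6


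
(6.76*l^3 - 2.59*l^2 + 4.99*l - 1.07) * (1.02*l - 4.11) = 6.8952*l^4 - 30.4254*l^3 + 15.7347*l^2 - 21.6003*l + 4.3977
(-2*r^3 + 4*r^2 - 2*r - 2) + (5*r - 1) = -2*r^3 + 4*r^2 + 3*r - 3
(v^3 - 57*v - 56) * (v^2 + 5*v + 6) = v^5 + 5*v^4 - 51*v^3 - 341*v^2 - 622*v - 336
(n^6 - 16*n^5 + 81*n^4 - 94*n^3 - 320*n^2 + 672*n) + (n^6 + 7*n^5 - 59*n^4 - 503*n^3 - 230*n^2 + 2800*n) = 2*n^6 - 9*n^5 + 22*n^4 - 597*n^3 - 550*n^2 + 3472*n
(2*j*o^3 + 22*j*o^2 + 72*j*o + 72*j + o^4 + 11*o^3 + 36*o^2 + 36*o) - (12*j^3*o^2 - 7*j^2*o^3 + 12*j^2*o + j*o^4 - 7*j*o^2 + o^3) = -12*j^3*o^2 + 7*j^2*o^3 - 12*j^2*o - j*o^4 + 2*j*o^3 + 29*j*o^2 + 72*j*o + 72*j + o^4 + 10*o^3 + 36*o^2 + 36*o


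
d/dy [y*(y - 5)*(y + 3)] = 3*y^2 - 4*y - 15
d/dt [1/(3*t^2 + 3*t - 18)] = (-2*t - 1)/(3*(t^2 + t - 6)^2)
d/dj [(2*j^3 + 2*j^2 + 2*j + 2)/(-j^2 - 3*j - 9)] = 2*(-j^4 - 6*j^3 - 29*j^2 - 16*j - 6)/(j^4 + 6*j^3 + 27*j^2 + 54*j + 81)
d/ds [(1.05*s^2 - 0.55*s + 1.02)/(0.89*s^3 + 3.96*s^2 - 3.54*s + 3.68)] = (-0.9345*s^4 + 0.979000000000001*s^3 - 4.2624*s^2 - 0.3504*s + 1.5868)/(0.7921*s^6 + 7.0488*s^5 + 9.3804*s^4 - 21.4864*s^3 + 41.6772*s^2 - 26.0544*s + 13.5424)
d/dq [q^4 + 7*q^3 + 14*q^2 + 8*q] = 4*q^3 + 21*q^2 + 28*q + 8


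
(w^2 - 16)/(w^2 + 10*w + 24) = (w - 4)/(w + 6)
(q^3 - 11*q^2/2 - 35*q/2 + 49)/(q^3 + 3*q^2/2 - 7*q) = (q - 7)/q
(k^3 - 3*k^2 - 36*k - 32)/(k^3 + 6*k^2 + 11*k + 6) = (k^2 - 4*k - 32)/(k^2 + 5*k + 6)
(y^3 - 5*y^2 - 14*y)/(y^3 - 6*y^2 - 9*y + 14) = y/(y - 1)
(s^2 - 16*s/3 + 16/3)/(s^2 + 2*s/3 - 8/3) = (s - 4)/(s + 2)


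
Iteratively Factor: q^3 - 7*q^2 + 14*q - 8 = (q - 1)*(q^2 - 6*q + 8) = (q - 2)*(q - 1)*(q - 4)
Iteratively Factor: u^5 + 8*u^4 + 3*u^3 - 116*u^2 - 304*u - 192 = (u + 4)*(u^4 + 4*u^3 - 13*u^2 - 64*u - 48) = (u - 4)*(u + 4)*(u^3 + 8*u^2 + 19*u + 12) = (u - 4)*(u + 4)^2*(u^2 + 4*u + 3) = (u - 4)*(u + 3)*(u + 4)^2*(u + 1)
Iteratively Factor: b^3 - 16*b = (b)*(b^2 - 16) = b*(b + 4)*(b - 4)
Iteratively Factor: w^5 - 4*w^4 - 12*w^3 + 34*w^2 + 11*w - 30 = (w - 5)*(w^4 + w^3 - 7*w^2 - w + 6) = (w - 5)*(w - 2)*(w^3 + 3*w^2 - w - 3) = (w - 5)*(w - 2)*(w + 3)*(w^2 - 1) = (w - 5)*(w - 2)*(w - 1)*(w + 3)*(w + 1)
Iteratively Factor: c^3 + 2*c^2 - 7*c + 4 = (c - 1)*(c^2 + 3*c - 4) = (c - 1)^2*(c + 4)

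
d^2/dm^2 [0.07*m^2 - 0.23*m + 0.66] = 0.140000000000000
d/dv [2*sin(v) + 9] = 2*cos(v)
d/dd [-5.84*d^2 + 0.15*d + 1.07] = 0.15 - 11.68*d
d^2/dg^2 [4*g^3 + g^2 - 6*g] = 24*g + 2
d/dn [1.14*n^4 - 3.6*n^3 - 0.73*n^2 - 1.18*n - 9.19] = 4.56*n^3 - 10.8*n^2 - 1.46*n - 1.18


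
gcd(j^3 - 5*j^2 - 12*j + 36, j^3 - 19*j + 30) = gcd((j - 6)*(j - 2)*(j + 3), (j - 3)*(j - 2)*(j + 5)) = j - 2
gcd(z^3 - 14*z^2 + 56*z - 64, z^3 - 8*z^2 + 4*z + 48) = z - 4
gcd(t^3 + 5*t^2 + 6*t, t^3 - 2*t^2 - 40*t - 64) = t + 2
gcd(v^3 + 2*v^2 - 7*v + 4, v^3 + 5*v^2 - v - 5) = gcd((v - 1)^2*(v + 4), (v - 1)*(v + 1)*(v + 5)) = v - 1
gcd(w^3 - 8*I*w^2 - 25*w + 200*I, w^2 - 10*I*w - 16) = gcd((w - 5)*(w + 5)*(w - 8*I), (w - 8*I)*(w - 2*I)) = w - 8*I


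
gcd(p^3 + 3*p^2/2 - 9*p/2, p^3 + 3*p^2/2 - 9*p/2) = p^3 + 3*p^2/2 - 9*p/2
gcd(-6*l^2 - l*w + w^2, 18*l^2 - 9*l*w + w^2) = -3*l + w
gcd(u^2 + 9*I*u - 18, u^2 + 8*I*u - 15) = u + 3*I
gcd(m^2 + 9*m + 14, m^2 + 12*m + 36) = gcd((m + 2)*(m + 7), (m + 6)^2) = 1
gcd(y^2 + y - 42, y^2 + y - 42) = y^2 + y - 42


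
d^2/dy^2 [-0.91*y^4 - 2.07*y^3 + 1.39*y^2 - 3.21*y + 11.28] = -10.92*y^2 - 12.42*y + 2.78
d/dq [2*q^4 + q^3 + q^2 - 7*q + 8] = 8*q^3 + 3*q^2 + 2*q - 7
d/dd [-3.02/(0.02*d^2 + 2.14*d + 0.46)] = (0.1208*d + 6.4628)/(0.02*d^2 + 2.14*d + 0.46)^2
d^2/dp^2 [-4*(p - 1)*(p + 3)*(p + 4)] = -24*p - 48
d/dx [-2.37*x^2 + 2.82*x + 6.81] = 2.82 - 4.74*x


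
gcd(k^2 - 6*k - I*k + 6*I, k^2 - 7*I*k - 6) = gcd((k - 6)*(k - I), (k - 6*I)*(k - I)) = k - I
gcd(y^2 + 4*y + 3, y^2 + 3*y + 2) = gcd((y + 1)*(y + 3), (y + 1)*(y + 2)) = y + 1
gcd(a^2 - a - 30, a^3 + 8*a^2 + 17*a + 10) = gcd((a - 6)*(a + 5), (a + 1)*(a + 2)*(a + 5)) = a + 5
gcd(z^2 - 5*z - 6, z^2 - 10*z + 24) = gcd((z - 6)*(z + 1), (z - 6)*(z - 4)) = z - 6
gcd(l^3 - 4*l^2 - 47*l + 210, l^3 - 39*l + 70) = l^2 + 2*l - 35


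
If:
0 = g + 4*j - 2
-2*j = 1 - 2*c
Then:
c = j + 1/2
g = 2 - 4*j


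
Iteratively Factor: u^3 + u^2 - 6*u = (u)*(u^2 + u - 6) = u*(u + 3)*(u - 2)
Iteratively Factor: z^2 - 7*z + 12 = (z - 4)*(z - 3)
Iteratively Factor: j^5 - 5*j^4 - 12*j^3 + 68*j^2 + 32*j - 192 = (j - 4)*(j^4 - j^3 - 16*j^2 + 4*j + 48) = (j - 4)*(j - 2)*(j^3 + j^2 - 14*j - 24) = (j - 4)*(j - 2)*(j + 2)*(j^2 - j - 12) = (j - 4)*(j - 2)*(j + 2)*(j + 3)*(j - 4)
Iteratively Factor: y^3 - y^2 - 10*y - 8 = (y + 2)*(y^2 - 3*y - 4) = (y + 1)*(y + 2)*(y - 4)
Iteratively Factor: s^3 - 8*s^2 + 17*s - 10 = (s - 1)*(s^2 - 7*s + 10) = (s - 2)*(s - 1)*(s - 5)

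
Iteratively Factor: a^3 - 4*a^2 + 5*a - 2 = (a - 1)*(a^2 - 3*a + 2) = (a - 2)*(a - 1)*(a - 1)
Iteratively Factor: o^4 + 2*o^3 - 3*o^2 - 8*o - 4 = (o + 2)*(o^3 - 3*o - 2) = (o + 1)*(o + 2)*(o^2 - o - 2) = (o - 2)*(o + 1)*(o + 2)*(o + 1)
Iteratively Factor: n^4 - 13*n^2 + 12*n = (n)*(n^3 - 13*n + 12) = n*(n + 4)*(n^2 - 4*n + 3) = n*(n - 3)*(n + 4)*(n - 1)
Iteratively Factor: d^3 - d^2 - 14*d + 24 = (d - 2)*(d^2 + d - 12) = (d - 3)*(d - 2)*(d + 4)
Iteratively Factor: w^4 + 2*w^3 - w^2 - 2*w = (w - 1)*(w^3 + 3*w^2 + 2*w) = (w - 1)*(w + 2)*(w^2 + w) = w*(w - 1)*(w + 2)*(w + 1)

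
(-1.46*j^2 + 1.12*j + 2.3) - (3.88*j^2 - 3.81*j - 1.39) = -5.34*j^2 + 4.93*j + 3.69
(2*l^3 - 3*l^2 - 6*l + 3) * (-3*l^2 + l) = -6*l^5 + 11*l^4 + 15*l^3 - 15*l^2 + 3*l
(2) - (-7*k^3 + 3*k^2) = 7*k^3 - 3*k^2 + 2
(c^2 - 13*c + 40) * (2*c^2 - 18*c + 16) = 2*c^4 - 44*c^3 + 330*c^2 - 928*c + 640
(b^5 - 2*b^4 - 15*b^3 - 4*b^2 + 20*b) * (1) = b^5 - 2*b^4 - 15*b^3 - 4*b^2 + 20*b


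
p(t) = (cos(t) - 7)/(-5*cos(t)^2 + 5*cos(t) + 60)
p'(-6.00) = 0.00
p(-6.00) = -0.10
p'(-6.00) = 0.00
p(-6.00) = -0.10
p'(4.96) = 0.02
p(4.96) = -0.11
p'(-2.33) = 0.04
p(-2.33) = -0.14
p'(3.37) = 0.01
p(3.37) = -0.16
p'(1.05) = -0.01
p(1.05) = -0.11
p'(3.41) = 0.02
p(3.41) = -0.16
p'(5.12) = 0.02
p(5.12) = -0.11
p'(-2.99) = 0.01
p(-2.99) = -0.16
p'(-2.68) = 0.03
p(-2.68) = -0.15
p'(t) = (-10*sin(t)*cos(t) + 5*sin(t))*(cos(t) - 7)/(-5*cos(t)^2 + 5*cos(t) + 60)^2 - sin(t)/(-5*cos(t)^2 + 5*cos(t) + 60) = (sin(t)^2 + 14*cos(t) - 20)*sin(t)/(5*(sin(t)^2 + cos(t) + 11)^2)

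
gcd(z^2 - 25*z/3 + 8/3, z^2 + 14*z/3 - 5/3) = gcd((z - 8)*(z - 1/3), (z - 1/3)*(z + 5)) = z - 1/3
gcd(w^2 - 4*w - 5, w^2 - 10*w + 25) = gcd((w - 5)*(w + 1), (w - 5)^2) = w - 5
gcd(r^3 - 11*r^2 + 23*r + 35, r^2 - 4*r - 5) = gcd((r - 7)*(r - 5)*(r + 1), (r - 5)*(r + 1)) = r^2 - 4*r - 5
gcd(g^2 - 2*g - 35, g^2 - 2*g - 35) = g^2 - 2*g - 35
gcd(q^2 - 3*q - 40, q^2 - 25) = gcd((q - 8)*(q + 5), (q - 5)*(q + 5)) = q + 5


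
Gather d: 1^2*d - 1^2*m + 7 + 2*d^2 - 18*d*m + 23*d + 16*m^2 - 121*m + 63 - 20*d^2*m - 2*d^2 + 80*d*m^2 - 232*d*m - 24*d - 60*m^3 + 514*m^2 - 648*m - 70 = -20*d^2*m + d*(80*m^2 - 250*m) - 60*m^3 + 530*m^2 - 770*m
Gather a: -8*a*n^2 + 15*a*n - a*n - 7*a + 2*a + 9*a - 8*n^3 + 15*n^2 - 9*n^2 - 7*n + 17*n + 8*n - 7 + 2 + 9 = a*(-8*n^2 + 14*n + 4) - 8*n^3 + 6*n^2 + 18*n + 4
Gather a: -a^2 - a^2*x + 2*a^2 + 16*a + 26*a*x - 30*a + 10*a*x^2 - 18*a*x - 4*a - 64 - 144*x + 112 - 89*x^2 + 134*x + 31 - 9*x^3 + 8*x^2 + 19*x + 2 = a^2*(1 - x) + a*(10*x^2 + 8*x - 18) - 9*x^3 - 81*x^2 + 9*x + 81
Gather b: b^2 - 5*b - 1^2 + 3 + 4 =b^2 - 5*b + 6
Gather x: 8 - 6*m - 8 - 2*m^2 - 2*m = -2*m^2 - 8*m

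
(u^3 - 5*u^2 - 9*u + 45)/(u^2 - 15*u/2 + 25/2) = 2*(u^2 - 9)/(2*u - 5)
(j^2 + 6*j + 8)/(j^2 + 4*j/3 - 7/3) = 3*(j^2 + 6*j + 8)/(3*j^2 + 4*j - 7)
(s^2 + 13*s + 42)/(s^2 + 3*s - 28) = (s + 6)/(s - 4)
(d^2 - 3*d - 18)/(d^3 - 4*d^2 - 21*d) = (d - 6)/(d*(d - 7))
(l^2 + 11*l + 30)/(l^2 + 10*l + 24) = (l + 5)/(l + 4)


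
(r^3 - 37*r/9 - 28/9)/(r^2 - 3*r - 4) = (r^2 - r - 28/9)/(r - 4)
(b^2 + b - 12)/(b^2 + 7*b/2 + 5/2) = 2*(b^2 + b - 12)/(2*b^2 + 7*b + 5)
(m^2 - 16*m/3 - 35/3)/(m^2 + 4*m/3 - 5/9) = 3*(m - 7)/(3*m - 1)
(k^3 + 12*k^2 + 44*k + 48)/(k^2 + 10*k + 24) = k + 2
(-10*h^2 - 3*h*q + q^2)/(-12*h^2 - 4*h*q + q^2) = (-5*h + q)/(-6*h + q)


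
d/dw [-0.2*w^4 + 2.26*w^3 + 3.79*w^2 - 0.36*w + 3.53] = -0.8*w^3 + 6.78*w^2 + 7.58*w - 0.36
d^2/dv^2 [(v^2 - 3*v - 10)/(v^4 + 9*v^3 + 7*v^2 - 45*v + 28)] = 2*(3*v^6 + 15*v^5 - 215*v^4 - 2317*v^3 - 10002*v^2 - 23798*v - 21286)/(v^10 + 29*v^9 + 321*v^8 + 1585*v^7 + 2351*v^6 - 6873*v^5 - 18709*v^4 + 20539*v^3 + 40740*v^2 - 61936*v + 21952)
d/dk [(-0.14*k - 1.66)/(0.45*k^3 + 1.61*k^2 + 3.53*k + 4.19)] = (0.126*k^3 + 2.4664*k^2 + 5.3452*k + 5.2732)/(0.2025*k^6 + 1.449*k^5 + 5.7691*k^4 + 15.1376*k^3 + 25.9527*k^2 + 29.5814*k + 17.5561)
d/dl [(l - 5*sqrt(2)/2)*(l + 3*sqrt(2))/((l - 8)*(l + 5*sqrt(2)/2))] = (-16*l^2 + 4*sqrt(2)*l^2 - 80*sqrt(2)*l + 60*l - 280 + 75*sqrt(2))/(2*l^4 - 32*l^3 + 10*sqrt(2)*l^3 - 160*sqrt(2)*l^2 + 153*l^2 - 400*l + 640*sqrt(2)*l + 1600)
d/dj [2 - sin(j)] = -cos(j)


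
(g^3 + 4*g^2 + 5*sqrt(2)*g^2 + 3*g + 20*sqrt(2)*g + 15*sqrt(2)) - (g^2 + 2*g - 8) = g^3 + 3*g^2 + 5*sqrt(2)*g^2 + g + 20*sqrt(2)*g + 8 + 15*sqrt(2)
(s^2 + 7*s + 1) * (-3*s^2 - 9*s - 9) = -3*s^4 - 30*s^3 - 75*s^2 - 72*s - 9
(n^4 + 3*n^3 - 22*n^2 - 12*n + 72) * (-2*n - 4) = -2*n^5 - 10*n^4 + 32*n^3 + 112*n^2 - 96*n - 288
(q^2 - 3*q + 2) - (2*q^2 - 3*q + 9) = -q^2 - 7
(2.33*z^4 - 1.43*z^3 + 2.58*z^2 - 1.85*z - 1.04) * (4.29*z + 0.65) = 9.9957*z^5 - 4.6202*z^4 + 10.1387*z^3 - 6.2595*z^2 - 5.6641*z - 0.676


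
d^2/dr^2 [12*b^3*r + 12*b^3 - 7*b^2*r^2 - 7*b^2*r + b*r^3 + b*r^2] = 2*b*(-7*b + 3*r + 1)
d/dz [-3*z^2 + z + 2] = 1 - 6*z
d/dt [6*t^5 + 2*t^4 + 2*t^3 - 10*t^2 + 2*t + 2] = 30*t^4 + 8*t^3 + 6*t^2 - 20*t + 2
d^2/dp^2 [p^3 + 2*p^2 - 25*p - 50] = 6*p + 4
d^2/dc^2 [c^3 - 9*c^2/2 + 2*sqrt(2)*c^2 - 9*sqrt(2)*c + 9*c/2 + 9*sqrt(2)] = 6*c - 9 + 4*sqrt(2)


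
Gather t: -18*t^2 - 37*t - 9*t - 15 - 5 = -18*t^2 - 46*t - 20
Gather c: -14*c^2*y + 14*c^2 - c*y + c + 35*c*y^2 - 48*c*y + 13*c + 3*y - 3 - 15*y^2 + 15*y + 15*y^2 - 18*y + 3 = c^2*(14 - 14*y) + c*(35*y^2 - 49*y + 14)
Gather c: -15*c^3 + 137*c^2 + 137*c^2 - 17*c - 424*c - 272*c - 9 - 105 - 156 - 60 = -15*c^3 + 274*c^2 - 713*c - 330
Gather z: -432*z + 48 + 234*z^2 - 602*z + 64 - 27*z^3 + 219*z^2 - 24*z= -27*z^3 + 453*z^2 - 1058*z + 112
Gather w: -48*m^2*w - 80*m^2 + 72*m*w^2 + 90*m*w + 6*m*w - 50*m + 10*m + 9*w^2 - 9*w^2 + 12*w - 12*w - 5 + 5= -80*m^2 + 72*m*w^2 - 40*m + w*(-48*m^2 + 96*m)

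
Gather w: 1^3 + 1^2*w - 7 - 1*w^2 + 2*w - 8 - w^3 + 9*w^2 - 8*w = -w^3 + 8*w^2 - 5*w - 14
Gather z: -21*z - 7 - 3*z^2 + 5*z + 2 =-3*z^2 - 16*z - 5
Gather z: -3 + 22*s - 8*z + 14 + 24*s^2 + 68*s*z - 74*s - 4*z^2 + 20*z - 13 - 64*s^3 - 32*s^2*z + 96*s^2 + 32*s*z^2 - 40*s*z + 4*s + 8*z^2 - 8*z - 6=-64*s^3 + 120*s^2 - 48*s + z^2*(32*s + 4) + z*(-32*s^2 + 28*s + 4) - 8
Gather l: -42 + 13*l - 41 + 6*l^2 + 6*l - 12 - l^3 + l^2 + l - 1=-l^3 + 7*l^2 + 20*l - 96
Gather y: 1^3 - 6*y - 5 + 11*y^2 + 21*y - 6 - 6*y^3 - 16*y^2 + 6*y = -6*y^3 - 5*y^2 + 21*y - 10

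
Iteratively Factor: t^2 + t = (t)*(t + 1)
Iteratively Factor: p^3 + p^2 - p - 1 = (p + 1)*(p^2 - 1) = (p - 1)*(p + 1)*(p + 1)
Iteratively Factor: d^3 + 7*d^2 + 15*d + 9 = (d + 3)*(d^2 + 4*d + 3) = (d + 3)^2*(d + 1)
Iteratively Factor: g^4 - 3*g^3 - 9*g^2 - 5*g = (g)*(g^3 - 3*g^2 - 9*g - 5) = g*(g - 5)*(g^2 + 2*g + 1) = g*(g - 5)*(g + 1)*(g + 1)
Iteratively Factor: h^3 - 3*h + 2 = (h - 1)*(h^2 + h - 2) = (h - 1)^2*(h + 2)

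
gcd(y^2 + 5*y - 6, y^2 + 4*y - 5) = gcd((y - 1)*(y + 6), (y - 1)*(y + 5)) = y - 1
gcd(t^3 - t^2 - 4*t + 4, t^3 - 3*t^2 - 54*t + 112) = t - 2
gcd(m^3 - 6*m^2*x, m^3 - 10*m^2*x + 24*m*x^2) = -m^2 + 6*m*x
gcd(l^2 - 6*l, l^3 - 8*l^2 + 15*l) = l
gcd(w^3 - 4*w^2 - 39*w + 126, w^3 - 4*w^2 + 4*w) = 1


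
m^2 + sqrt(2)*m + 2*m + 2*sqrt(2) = (m + 2)*(m + sqrt(2))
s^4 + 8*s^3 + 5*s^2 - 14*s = s*(s - 1)*(s + 2)*(s + 7)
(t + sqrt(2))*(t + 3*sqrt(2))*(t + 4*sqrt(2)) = t^3 + 8*sqrt(2)*t^2 + 38*t + 24*sqrt(2)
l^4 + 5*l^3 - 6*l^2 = l^2*(l - 1)*(l + 6)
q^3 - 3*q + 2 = (q - 1)^2*(q + 2)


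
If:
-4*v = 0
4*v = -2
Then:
No Solution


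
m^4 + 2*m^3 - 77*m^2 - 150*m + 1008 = (m - 8)*(m - 3)*(m + 6)*(m + 7)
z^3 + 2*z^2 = z^2*(z + 2)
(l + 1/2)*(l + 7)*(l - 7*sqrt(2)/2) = l^3 - 7*sqrt(2)*l^2/2 + 15*l^2/2 - 105*sqrt(2)*l/4 + 7*l/2 - 49*sqrt(2)/4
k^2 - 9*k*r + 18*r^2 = (k - 6*r)*(k - 3*r)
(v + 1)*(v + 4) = v^2 + 5*v + 4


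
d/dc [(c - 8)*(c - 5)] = 2*c - 13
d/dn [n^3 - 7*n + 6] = 3*n^2 - 7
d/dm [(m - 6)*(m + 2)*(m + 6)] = 3*m^2 + 4*m - 36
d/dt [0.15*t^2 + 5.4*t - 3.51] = 0.3*t + 5.4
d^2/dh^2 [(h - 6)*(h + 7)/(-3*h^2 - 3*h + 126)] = 0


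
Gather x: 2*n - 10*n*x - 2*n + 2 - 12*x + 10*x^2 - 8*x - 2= 10*x^2 + x*(-10*n - 20)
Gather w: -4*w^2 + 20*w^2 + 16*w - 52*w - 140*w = 16*w^2 - 176*w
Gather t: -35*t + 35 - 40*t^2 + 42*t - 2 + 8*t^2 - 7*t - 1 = 32 - 32*t^2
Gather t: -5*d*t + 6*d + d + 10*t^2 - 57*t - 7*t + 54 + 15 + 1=7*d + 10*t^2 + t*(-5*d - 64) + 70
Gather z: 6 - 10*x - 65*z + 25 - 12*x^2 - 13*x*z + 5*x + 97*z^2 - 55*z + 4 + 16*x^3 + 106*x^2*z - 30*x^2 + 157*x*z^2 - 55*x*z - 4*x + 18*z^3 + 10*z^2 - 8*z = 16*x^3 - 42*x^2 - 9*x + 18*z^3 + z^2*(157*x + 107) + z*(106*x^2 - 68*x - 128) + 35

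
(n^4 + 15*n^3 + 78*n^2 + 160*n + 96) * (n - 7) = n^5 + 8*n^4 - 27*n^3 - 386*n^2 - 1024*n - 672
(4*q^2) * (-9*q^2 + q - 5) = -36*q^4 + 4*q^3 - 20*q^2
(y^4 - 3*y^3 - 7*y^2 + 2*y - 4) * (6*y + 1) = 6*y^5 - 17*y^4 - 45*y^3 + 5*y^2 - 22*y - 4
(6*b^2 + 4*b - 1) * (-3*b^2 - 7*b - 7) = -18*b^4 - 54*b^3 - 67*b^2 - 21*b + 7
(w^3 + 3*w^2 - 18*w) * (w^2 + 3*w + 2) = w^5 + 6*w^4 - 7*w^3 - 48*w^2 - 36*w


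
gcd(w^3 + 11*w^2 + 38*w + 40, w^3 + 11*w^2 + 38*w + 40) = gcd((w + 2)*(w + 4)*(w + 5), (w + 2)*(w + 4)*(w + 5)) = w^3 + 11*w^2 + 38*w + 40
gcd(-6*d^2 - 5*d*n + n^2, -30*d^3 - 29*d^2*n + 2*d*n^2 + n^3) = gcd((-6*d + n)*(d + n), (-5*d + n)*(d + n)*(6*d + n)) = d + n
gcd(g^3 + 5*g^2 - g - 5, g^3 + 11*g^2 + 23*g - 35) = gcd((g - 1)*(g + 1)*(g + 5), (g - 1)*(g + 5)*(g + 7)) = g^2 + 4*g - 5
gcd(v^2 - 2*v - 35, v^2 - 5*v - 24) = 1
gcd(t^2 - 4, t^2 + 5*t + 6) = t + 2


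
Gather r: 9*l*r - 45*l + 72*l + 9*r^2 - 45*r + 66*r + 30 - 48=27*l + 9*r^2 + r*(9*l + 21) - 18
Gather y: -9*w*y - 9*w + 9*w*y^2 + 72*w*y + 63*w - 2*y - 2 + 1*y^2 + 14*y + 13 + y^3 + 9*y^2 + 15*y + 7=54*w + y^3 + y^2*(9*w + 10) + y*(63*w + 27) + 18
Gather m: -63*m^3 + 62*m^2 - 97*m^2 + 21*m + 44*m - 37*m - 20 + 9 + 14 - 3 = -63*m^3 - 35*m^2 + 28*m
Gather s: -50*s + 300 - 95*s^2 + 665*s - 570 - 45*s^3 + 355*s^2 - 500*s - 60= -45*s^3 + 260*s^2 + 115*s - 330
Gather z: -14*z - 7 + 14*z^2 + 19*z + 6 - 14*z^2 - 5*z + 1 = 0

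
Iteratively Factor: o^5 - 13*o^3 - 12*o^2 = (o + 3)*(o^4 - 3*o^3 - 4*o^2) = o*(o + 3)*(o^3 - 3*o^2 - 4*o) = o*(o - 4)*(o + 3)*(o^2 + o) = o^2*(o - 4)*(o + 3)*(o + 1)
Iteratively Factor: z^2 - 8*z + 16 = (z - 4)*(z - 4)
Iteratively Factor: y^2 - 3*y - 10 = (y + 2)*(y - 5)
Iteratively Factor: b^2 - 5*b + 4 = (b - 1)*(b - 4)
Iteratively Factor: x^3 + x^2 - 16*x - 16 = (x - 4)*(x^2 + 5*x + 4) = (x - 4)*(x + 4)*(x + 1)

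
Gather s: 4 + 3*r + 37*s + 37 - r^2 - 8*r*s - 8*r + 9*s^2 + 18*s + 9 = -r^2 - 5*r + 9*s^2 + s*(55 - 8*r) + 50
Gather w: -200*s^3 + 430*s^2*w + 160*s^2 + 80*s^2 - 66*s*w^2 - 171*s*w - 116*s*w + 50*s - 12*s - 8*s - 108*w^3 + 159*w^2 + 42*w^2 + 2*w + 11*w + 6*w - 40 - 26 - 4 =-200*s^3 + 240*s^2 + 30*s - 108*w^3 + w^2*(201 - 66*s) + w*(430*s^2 - 287*s + 19) - 70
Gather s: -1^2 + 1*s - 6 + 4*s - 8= 5*s - 15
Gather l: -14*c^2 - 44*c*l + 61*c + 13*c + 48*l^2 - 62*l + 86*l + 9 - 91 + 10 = -14*c^2 + 74*c + 48*l^2 + l*(24 - 44*c) - 72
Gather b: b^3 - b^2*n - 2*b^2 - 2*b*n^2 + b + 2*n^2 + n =b^3 + b^2*(-n - 2) + b*(1 - 2*n^2) + 2*n^2 + n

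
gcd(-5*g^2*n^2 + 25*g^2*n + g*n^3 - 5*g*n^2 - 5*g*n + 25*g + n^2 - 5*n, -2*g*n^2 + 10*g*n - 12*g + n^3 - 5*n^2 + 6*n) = 1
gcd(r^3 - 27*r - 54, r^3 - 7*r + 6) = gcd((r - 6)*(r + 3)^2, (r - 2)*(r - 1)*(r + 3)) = r + 3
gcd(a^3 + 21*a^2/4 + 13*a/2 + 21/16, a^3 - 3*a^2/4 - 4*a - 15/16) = a^2 + 7*a/4 + 3/8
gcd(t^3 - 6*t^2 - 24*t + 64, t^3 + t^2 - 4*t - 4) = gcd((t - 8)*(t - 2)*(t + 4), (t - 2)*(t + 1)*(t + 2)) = t - 2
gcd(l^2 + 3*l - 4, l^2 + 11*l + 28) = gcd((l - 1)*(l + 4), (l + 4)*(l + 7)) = l + 4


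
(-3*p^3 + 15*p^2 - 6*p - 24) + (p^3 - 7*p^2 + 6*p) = -2*p^3 + 8*p^2 - 24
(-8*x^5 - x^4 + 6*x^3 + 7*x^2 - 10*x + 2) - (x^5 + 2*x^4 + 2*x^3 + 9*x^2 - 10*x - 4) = -9*x^5 - 3*x^4 + 4*x^3 - 2*x^2 + 6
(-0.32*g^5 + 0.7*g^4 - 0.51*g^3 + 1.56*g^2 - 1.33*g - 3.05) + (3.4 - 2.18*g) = -0.32*g^5 + 0.7*g^4 - 0.51*g^3 + 1.56*g^2 - 3.51*g + 0.35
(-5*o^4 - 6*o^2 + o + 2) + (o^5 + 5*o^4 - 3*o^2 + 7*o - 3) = o^5 - 9*o^2 + 8*o - 1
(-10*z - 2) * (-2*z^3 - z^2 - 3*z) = 20*z^4 + 14*z^3 + 32*z^2 + 6*z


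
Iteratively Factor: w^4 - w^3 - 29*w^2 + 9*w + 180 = (w + 4)*(w^3 - 5*w^2 - 9*w + 45) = (w - 5)*(w + 4)*(w^2 - 9) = (w - 5)*(w + 3)*(w + 4)*(w - 3)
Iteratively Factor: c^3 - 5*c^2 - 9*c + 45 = (c - 5)*(c^2 - 9) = (c - 5)*(c - 3)*(c + 3)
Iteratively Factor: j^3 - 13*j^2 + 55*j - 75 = (j - 5)*(j^2 - 8*j + 15) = (j - 5)^2*(j - 3)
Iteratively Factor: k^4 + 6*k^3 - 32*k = (k + 4)*(k^3 + 2*k^2 - 8*k) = (k - 2)*(k + 4)*(k^2 + 4*k) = k*(k - 2)*(k + 4)*(k + 4)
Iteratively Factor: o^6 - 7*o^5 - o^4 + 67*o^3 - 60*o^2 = (o - 4)*(o^5 - 3*o^4 - 13*o^3 + 15*o^2) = (o - 5)*(o - 4)*(o^4 + 2*o^3 - 3*o^2) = o*(o - 5)*(o - 4)*(o^3 + 2*o^2 - 3*o) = o^2*(o - 5)*(o - 4)*(o^2 + 2*o - 3) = o^2*(o - 5)*(o - 4)*(o + 3)*(o - 1)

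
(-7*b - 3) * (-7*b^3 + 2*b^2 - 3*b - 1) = 49*b^4 + 7*b^3 + 15*b^2 + 16*b + 3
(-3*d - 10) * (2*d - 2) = -6*d^2 - 14*d + 20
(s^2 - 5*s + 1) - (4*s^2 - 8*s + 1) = -3*s^2 + 3*s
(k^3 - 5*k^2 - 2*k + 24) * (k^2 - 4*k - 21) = k^5 - 9*k^4 - 3*k^3 + 137*k^2 - 54*k - 504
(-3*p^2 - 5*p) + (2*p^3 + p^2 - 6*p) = 2*p^3 - 2*p^2 - 11*p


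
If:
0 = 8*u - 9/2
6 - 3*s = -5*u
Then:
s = 47/16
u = 9/16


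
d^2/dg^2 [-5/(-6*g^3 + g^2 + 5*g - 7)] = 10*((1 - 18*g)*(6*g^3 - g^2 - 5*g + 7) + (-18*g^2 + 2*g + 5)^2)/(6*g^3 - g^2 - 5*g + 7)^3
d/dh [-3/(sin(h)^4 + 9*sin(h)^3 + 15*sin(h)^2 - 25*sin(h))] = 3*(4*cos(h) + 7/tan(h) - 5*cos(h)/sin(h)^2)/((sin(h) - 1)^2*(sin(h) + 5)^3)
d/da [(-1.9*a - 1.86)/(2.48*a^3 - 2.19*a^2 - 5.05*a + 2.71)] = (9.424*a^3 + 9.6774*a^2 - 8.1468*a - 14.542)/(6.1504*a^6 - 10.8624*a^5 - 20.2519*a^4 + 35.5606*a^3 + 13.6327*a^2 - 27.371*a + 7.3441)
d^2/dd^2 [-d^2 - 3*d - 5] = -2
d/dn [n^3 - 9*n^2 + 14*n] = 3*n^2 - 18*n + 14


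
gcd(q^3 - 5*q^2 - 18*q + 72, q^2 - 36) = q - 6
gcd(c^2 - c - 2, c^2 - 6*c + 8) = c - 2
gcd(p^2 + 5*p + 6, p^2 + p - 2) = p + 2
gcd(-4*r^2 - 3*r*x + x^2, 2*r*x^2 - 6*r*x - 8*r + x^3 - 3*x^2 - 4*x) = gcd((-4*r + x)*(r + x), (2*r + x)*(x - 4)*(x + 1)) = 1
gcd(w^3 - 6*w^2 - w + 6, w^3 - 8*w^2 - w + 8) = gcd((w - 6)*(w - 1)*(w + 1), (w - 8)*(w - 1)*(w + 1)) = w^2 - 1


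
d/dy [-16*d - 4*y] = -4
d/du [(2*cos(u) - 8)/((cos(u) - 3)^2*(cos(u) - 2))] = 4*(cos(u)^2 - 7*cos(u) + 11)*sin(u)/((cos(u) - 3)^3*(cos(u) - 2)^2)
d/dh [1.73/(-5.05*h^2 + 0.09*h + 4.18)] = (17.473*h - 0.1557)/(-5.05*h^2 + 0.09*h + 4.18)^2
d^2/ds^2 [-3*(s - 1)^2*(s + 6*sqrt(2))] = -18*s - 36*sqrt(2) + 12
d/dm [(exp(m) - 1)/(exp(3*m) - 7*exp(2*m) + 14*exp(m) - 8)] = 2*(3 - exp(m))*exp(m)/(exp(4*m) - 12*exp(3*m) + 52*exp(2*m) - 96*exp(m) + 64)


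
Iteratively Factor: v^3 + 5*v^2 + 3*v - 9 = (v + 3)*(v^2 + 2*v - 3) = (v - 1)*(v + 3)*(v + 3)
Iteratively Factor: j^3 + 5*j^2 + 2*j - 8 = (j - 1)*(j^2 + 6*j + 8) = (j - 1)*(j + 4)*(j + 2)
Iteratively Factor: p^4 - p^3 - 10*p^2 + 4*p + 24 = (p - 3)*(p^3 + 2*p^2 - 4*p - 8) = (p - 3)*(p + 2)*(p^2 - 4) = (p - 3)*(p - 2)*(p + 2)*(p + 2)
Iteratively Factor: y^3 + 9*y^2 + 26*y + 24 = (y + 3)*(y^2 + 6*y + 8) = (y + 3)*(y + 4)*(y + 2)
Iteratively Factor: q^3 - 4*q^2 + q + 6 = (q - 3)*(q^2 - q - 2) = (q - 3)*(q + 1)*(q - 2)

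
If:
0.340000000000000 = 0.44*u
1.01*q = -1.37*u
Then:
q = -1.05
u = 0.77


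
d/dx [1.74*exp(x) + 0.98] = 1.74*exp(x)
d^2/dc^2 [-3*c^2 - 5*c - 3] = -6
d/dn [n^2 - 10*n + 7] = 2*n - 10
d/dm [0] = 0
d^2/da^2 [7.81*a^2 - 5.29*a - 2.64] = 15.6200000000000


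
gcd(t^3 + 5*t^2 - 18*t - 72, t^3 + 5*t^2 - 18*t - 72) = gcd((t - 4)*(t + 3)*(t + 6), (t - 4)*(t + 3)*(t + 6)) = t^3 + 5*t^2 - 18*t - 72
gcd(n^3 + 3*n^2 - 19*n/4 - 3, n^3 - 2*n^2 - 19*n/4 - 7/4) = n + 1/2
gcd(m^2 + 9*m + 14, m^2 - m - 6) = m + 2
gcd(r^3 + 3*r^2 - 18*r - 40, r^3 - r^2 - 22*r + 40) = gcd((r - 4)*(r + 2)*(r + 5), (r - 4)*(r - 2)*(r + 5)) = r^2 + r - 20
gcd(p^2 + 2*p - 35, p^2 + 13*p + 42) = p + 7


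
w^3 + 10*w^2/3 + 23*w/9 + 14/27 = (w + 1/3)*(w + 2/3)*(w + 7/3)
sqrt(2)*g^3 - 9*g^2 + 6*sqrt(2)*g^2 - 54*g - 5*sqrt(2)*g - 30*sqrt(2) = (g + 6)*(g - 5*sqrt(2))*(sqrt(2)*g + 1)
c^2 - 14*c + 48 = (c - 8)*(c - 6)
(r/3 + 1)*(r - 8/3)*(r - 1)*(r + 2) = r^4/3 + 4*r^3/9 - 29*r^2/9 - 26*r/9 + 16/3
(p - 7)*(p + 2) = p^2 - 5*p - 14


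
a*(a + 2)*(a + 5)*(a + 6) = a^4 + 13*a^3 + 52*a^2 + 60*a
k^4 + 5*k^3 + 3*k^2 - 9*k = k*(k - 1)*(k + 3)^2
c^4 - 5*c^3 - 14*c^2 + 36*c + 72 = (c - 6)*(c - 3)*(c + 2)^2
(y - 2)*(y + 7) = y^2 + 5*y - 14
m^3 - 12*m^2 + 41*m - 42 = (m - 7)*(m - 3)*(m - 2)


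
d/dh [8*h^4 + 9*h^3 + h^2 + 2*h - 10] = 32*h^3 + 27*h^2 + 2*h + 2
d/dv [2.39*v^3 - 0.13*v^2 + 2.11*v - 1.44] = 7.17*v^2 - 0.26*v + 2.11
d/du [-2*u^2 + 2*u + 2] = 2 - 4*u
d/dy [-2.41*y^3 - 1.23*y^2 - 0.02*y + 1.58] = -7.23*y^2 - 2.46*y - 0.02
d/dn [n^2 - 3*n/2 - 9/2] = 2*n - 3/2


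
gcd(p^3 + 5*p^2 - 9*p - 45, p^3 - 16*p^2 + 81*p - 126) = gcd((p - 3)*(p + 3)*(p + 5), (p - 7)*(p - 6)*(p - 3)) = p - 3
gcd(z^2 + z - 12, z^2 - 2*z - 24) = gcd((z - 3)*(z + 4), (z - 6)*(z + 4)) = z + 4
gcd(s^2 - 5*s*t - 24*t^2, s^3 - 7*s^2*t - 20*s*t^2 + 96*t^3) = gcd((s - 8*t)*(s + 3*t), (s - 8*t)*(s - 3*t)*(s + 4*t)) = s - 8*t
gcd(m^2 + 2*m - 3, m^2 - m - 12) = m + 3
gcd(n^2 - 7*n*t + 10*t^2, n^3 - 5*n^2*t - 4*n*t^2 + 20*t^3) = n^2 - 7*n*t + 10*t^2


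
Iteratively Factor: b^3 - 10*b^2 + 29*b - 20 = (b - 1)*(b^2 - 9*b + 20) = (b - 5)*(b - 1)*(b - 4)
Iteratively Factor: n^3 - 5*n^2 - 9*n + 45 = (n + 3)*(n^2 - 8*n + 15) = (n - 5)*(n + 3)*(n - 3)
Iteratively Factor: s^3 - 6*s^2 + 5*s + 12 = (s - 4)*(s^2 - 2*s - 3) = (s - 4)*(s + 1)*(s - 3)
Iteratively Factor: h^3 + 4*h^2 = (h + 4)*(h^2) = h*(h + 4)*(h)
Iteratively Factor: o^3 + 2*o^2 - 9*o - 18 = (o - 3)*(o^2 + 5*o + 6) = (o - 3)*(o + 2)*(o + 3)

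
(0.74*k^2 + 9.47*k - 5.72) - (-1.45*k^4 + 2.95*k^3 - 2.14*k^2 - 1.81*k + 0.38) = 1.45*k^4 - 2.95*k^3 + 2.88*k^2 + 11.28*k - 6.1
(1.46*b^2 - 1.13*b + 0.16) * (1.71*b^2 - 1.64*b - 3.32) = 2.4966*b^4 - 4.3267*b^3 - 2.7204*b^2 + 3.4892*b - 0.5312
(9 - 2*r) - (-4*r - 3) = 2*r + 12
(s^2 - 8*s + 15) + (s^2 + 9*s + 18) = 2*s^2 + s + 33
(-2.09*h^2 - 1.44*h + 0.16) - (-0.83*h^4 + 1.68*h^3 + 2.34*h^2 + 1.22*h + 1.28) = 0.83*h^4 - 1.68*h^3 - 4.43*h^2 - 2.66*h - 1.12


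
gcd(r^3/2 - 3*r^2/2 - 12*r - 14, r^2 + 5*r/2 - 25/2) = 1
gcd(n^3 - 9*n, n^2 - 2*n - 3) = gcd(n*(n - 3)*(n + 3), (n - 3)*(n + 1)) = n - 3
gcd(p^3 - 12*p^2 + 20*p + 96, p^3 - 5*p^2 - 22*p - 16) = p^2 - 6*p - 16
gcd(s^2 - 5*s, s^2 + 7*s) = s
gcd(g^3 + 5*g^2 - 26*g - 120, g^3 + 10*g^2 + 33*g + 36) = g + 4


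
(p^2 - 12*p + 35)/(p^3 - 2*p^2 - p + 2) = (p^2 - 12*p + 35)/(p^3 - 2*p^2 - p + 2)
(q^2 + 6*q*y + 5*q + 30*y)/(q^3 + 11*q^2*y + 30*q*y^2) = (q + 5)/(q*(q + 5*y))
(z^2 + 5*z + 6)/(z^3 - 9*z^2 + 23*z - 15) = (z^2 + 5*z + 6)/(z^3 - 9*z^2 + 23*z - 15)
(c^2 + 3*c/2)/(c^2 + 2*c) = (c + 3/2)/(c + 2)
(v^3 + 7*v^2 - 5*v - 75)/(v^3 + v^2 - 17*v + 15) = (v + 5)/(v - 1)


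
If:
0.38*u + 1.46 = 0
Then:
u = -3.84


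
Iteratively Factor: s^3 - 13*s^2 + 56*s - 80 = (s - 4)*(s^2 - 9*s + 20) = (s - 4)^2*(s - 5)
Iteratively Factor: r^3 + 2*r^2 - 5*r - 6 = (r - 2)*(r^2 + 4*r + 3) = (r - 2)*(r + 3)*(r + 1)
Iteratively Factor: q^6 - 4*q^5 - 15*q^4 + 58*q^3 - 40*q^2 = (q)*(q^5 - 4*q^4 - 15*q^3 + 58*q^2 - 40*q) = q*(q + 4)*(q^4 - 8*q^3 + 17*q^2 - 10*q) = q*(q - 2)*(q + 4)*(q^3 - 6*q^2 + 5*q) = q*(q - 5)*(q - 2)*(q + 4)*(q^2 - q) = q*(q - 5)*(q - 2)*(q - 1)*(q + 4)*(q)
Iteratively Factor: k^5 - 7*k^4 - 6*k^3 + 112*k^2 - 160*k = (k)*(k^4 - 7*k^3 - 6*k^2 + 112*k - 160) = k*(k + 4)*(k^3 - 11*k^2 + 38*k - 40) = k*(k - 2)*(k + 4)*(k^2 - 9*k + 20) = k*(k - 5)*(k - 2)*(k + 4)*(k - 4)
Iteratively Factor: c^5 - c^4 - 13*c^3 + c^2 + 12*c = (c + 3)*(c^4 - 4*c^3 - c^2 + 4*c) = c*(c + 3)*(c^3 - 4*c^2 - c + 4) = c*(c - 1)*(c + 3)*(c^2 - 3*c - 4) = c*(c - 4)*(c - 1)*(c + 3)*(c + 1)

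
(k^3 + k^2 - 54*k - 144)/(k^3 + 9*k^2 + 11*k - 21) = (k^2 - 2*k - 48)/(k^2 + 6*k - 7)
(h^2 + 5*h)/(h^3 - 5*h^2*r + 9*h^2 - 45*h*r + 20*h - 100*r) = h/(h^2 - 5*h*r + 4*h - 20*r)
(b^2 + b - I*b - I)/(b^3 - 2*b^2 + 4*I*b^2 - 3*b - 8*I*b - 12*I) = (b - I)/(b^2 + b*(-3 + 4*I) - 12*I)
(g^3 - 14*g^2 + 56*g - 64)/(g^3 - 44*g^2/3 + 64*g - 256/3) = 3*(g - 2)/(3*g - 8)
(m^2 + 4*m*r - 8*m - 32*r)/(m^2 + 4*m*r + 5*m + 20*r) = (m - 8)/(m + 5)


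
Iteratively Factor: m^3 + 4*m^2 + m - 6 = (m + 2)*(m^2 + 2*m - 3) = (m - 1)*(m + 2)*(m + 3)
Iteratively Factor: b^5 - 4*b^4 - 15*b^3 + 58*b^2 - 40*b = (b - 1)*(b^4 - 3*b^3 - 18*b^2 + 40*b) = (b - 5)*(b - 1)*(b^3 + 2*b^2 - 8*b) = (b - 5)*(b - 2)*(b - 1)*(b^2 + 4*b) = (b - 5)*(b - 2)*(b - 1)*(b + 4)*(b)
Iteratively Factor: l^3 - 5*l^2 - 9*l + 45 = (l + 3)*(l^2 - 8*l + 15) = (l - 3)*(l + 3)*(l - 5)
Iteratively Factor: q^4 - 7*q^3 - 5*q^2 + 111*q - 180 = (q - 3)*(q^3 - 4*q^2 - 17*q + 60) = (q - 3)*(q + 4)*(q^2 - 8*q + 15) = (q - 5)*(q - 3)*(q + 4)*(q - 3)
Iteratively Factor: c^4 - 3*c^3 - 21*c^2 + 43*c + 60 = (c - 3)*(c^3 - 21*c - 20) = (c - 3)*(c + 1)*(c^2 - c - 20) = (c - 3)*(c + 1)*(c + 4)*(c - 5)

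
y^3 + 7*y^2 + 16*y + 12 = (y + 2)^2*(y + 3)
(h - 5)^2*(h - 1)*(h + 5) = h^4 - 6*h^3 - 20*h^2 + 150*h - 125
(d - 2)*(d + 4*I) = d^2 - 2*d + 4*I*d - 8*I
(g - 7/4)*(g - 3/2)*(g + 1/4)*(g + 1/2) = g^4 - 5*g^3/2 + 5*g^2/16 + 25*g/16 + 21/64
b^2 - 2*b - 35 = (b - 7)*(b + 5)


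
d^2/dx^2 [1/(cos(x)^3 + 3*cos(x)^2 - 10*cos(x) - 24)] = ((-37*cos(x) + 24*cos(2*x) + 9*cos(3*x))*(cos(x)^3 + 3*cos(x)^2 - 10*cos(x) - 24)/4 + 2*(3*cos(x)^2 + 6*cos(x) - 10)^2*sin(x)^2)/(cos(x)^3 + 3*cos(x)^2 - 10*cos(x) - 24)^3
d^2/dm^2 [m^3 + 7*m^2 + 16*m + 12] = 6*m + 14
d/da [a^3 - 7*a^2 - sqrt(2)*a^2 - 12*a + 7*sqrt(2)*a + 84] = 3*a^2 - 14*a - 2*sqrt(2)*a - 12 + 7*sqrt(2)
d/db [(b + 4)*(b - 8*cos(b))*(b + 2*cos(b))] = -(b + 4)*(b - 8*cos(b))*(2*sin(b) - 1) + (b + 4)*(b + 2*cos(b))*(8*sin(b) + 1) + (b - 8*cos(b))*(b + 2*cos(b))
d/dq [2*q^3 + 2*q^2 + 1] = 2*q*(3*q + 2)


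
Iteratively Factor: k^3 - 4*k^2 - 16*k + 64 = (k + 4)*(k^2 - 8*k + 16) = (k - 4)*(k + 4)*(k - 4)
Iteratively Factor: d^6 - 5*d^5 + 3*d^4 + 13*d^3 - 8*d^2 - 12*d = (d + 1)*(d^5 - 6*d^4 + 9*d^3 + 4*d^2 - 12*d) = d*(d + 1)*(d^4 - 6*d^3 + 9*d^2 + 4*d - 12) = d*(d - 3)*(d + 1)*(d^3 - 3*d^2 + 4) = d*(d - 3)*(d - 2)*(d + 1)*(d^2 - d - 2) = d*(d - 3)*(d - 2)*(d + 1)^2*(d - 2)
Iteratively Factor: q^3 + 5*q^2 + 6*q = (q)*(q^2 + 5*q + 6) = q*(q + 3)*(q + 2)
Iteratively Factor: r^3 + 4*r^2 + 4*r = (r)*(r^2 + 4*r + 4) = r*(r + 2)*(r + 2)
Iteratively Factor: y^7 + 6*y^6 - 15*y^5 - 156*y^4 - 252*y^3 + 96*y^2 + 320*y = (y - 1)*(y^6 + 7*y^5 - 8*y^4 - 164*y^3 - 416*y^2 - 320*y) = y*(y - 1)*(y^5 + 7*y^4 - 8*y^3 - 164*y^2 - 416*y - 320) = y*(y - 5)*(y - 1)*(y^4 + 12*y^3 + 52*y^2 + 96*y + 64) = y*(y - 5)*(y - 1)*(y + 2)*(y^3 + 10*y^2 + 32*y + 32) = y*(y - 5)*(y - 1)*(y + 2)*(y + 4)*(y^2 + 6*y + 8) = y*(y - 5)*(y - 1)*(y + 2)*(y + 4)^2*(y + 2)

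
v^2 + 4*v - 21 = (v - 3)*(v + 7)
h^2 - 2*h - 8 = (h - 4)*(h + 2)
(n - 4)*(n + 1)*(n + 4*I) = n^3 - 3*n^2 + 4*I*n^2 - 4*n - 12*I*n - 16*I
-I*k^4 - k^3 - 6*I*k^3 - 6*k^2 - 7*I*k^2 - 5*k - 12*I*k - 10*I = (k + 5)*(k - 2*I)*(k + I)*(-I*k - I)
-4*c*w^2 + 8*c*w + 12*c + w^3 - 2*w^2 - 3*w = (-4*c + w)*(w - 3)*(w + 1)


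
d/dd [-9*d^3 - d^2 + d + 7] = -27*d^2 - 2*d + 1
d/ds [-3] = 0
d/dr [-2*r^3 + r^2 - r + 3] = -6*r^2 + 2*r - 1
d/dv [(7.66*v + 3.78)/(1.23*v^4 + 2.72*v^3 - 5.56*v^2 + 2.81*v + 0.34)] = (-28.2654*v^4 - 60.268*v^3 + 11.7448*v^2 + 42.0336*v - 8.0174)/(1.5129*v^8 + 6.6912*v^7 - 6.2792*v^6 - 23.3338*v^5 + 47.0364*v^4 - 29.3976*v^3 + 4.1153*v^2 + 1.9108*v + 0.1156)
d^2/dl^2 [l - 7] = 0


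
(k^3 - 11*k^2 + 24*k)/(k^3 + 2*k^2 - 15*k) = (k - 8)/(k + 5)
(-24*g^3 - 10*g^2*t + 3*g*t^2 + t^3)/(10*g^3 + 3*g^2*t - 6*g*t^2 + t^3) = (-24*g^3 - 10*g^2*t + 3*g*t^2 + t^3)/(10*g^3 + 3*g^2*t - 6*g*t^2 + t^3)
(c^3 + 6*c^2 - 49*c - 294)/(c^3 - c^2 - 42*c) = (c + 7)/c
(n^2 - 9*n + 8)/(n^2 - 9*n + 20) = (n^2 - 9*n + 8)/(n^2 - 9*n + 20)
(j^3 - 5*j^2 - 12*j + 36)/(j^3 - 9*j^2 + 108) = (j - 2)/(j - 6)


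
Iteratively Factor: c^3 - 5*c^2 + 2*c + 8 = (c - 2)*(c^2 - 3*c - 4) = (c - 4)*(c - 2)*(c + 1)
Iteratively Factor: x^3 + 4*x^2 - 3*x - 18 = (x + 3)*(x^2 + x - 6) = (x - 2)*(x + 3)*(x + 3)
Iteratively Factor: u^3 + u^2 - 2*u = (u + 2)*(u^2 - u) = u*(u + 2)*(u - 1)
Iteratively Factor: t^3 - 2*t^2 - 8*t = (t)*(t^2 - 2*t - 8) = t*(t - 4)*(t + 2)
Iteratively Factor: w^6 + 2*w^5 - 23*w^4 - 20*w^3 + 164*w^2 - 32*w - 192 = (w + 4)*(w^5 - 2*w^4 - 15*w^3 + 40*w^2 + 4*w - 48) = (w - 3)*(w + 4)*(w^4 + w^3 - 12*w^2 + 4*w + 16) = (w - 3)*(w - 2)*(w + 4)*(w^3 + 3*w^2 - 6*w - 8) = (w - 3)*(w - 2)*(w + 1)*(w + 4)*(w^2 + 2*w - 8) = (w - 3)*(w - 2)*(w + 1)*(w + 4)^2*(w - 2)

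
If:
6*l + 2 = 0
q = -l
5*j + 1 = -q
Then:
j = -4/15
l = -1/3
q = 1/3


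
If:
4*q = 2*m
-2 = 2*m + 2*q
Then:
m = -2/3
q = -1/3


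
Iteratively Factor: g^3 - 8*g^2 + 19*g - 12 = (g - 1)*(g^2 - 7*g + 12) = (g - 4)*(g - 1)*(g - 3)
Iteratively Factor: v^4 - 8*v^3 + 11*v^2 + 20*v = (v)*(v^3 - 8*v^2 + 11*v + 20) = v*(v + 1)*(v^2 - 9*v + 20) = v*(v - 4)*(v + 1)*(v - 5)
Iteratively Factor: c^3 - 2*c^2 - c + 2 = (c - 2)*(c^2 - 1) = (c - 2)*(c + 1)*(c - 1)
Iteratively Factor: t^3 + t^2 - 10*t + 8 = (t - 2)*(t^2 + 3*t - 4) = (t - 2)*(t + 4)*(t - 1)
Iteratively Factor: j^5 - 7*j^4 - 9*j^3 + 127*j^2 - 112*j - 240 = (j + 4)*(j^4 - 11*j^3 + 35*j^2 - 13*j - 60) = (j + 1)*(j + 4)*(j^3 - 12*j^2 + 47*j - 60) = (j - 5)*(j + 1)*(j + 4)*(j^2 - 7*j + 12) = (j - 5)*(j - 4)*(j + 1)*(j + 4)*(j - 3)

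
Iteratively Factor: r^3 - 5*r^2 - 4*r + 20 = (r - 5)*(r^2 - 4) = (r - 5)*(r - 2)*(r + 2)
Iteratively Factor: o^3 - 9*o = (o - 3)*(o^2 + 3*o) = o*(o - 3)*(o + 3)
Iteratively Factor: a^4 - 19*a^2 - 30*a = (a + 2)*(a^3 - 2*a^2 - 15*a) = a*(a + 2)*(a^2 - 2*a - 15) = a*(a + 2)*(a + 3)*(a - 5)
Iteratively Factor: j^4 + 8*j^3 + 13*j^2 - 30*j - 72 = (j + 4)*(j^3 + 4*j^2 - 3*j - 18) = (j + 3)*(j + 4)*(j^2 + j - 6) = (j - 2)*(j + 3)*(j + 4)*(j + 3)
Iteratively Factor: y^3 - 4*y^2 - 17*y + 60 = (y - 5)*(y^2 + y - 12) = (y - 5)*(y + 4)*(y - 3)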